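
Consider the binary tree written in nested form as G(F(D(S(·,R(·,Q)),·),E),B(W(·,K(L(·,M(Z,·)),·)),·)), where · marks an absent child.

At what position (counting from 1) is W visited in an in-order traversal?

8

In-order visits the left subtree, then the node, then the right subtree.
At G: go left to F.
  At F: go left to D.
    At D: go left to S.
      At S: no left child.
      Visit S.
      At S: go right to R.
        At R: no left child.
        Visit R.
        At R: go right to Q.
          Q is a leaf — visit Q.
    Visit D.
    At D: no right child.
  Visit F.
  At F: go right to E.
    E is a leaf — visit E.
Visit G.
At G: go right to B.
  At B: go left to W.
    At W: no left child.
    Visit W.
    At W: go right to K.
      At K: go left to L.
        At L: no left child.
        Visit L.
        At L: go right to M.
          At M: go left to Z.
            Z is a leaf — visit Z.
          Visit M.
          At M: no right child.
      Visit K.
      At K: no right child.
  Visit B.
  At B: no right child.
Full in-order sequence: S, R, Q, D, F, E, G, W, L, Z, M, K, B.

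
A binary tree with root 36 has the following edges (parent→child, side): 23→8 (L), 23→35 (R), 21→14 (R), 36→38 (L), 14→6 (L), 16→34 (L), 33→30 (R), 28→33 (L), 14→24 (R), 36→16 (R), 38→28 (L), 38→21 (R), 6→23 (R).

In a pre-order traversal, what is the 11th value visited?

35

Pre-order visits the node, then its left subtree, then its right subtree.
Visit 36.
At 36: go left to 38.
  Visit 38.
  At 38: go left to 28.
    Visit 28.
    At 28: go left to 33.
      Visit 33.
      At 33: no left child.
      At 33: go right to 30.
        30 is a leaf — visit 30.
    At 28: no right child.
  At 38: go right to 21.
    Visit 21.
    At 21: no left child.
    At 21: go right to 14.
      Visit 14.
      At 14: go left to 6.
        Visit 6.
        At 6: no left child.
        At 6: go right to 23.
          Visit 23.
          At 23: go left to 8.
            8 is a leaf — visit 8.
          At 23: go right to 35.
            35 is a leaf — visit 35.
      At 14: go right to 24.
        24 is a leaf — visit 24.
At 36: go right to 16.
  Visit 16.
  At 16: go left to 34.
    34 is a leaf — visit 34.
  At 16: no right child.
Full pre-order sequence: 36, 38, 28, 33, 30, 21, 14, 6, 23, 8, 35, 24, 16, 34.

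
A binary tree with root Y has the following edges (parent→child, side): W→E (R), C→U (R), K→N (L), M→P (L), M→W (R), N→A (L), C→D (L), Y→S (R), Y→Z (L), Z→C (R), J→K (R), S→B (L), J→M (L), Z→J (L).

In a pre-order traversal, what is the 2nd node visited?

Pre-order visits the node, then its left subtree, then its right subtree.
Visit Y.
At Y: go left to Z.
  Visit Z.
  At Z: go left to J.
    Visit J.
    At J: go left to M.
      Visit M.
      At M: go left to P.
        P is a leaf — visit P.
      At M: go right to W.
        Visit W.
        At W: no left child.
        At W: go right to E.
          E is a leaf — visit E.
    At J: go right to K.
      Visit K.
      At K: go left to N.
        Visit N.
        At N: go left to A.
          A is a leaf — visit A.
        At N: no right child.
      At K: no right child.
  At Z: go right to C.
    Visit C.
    At C: go left to D.
      D is a leaf — visit D.
    At C: go right to U.
      U is a leaf — visit U.
At Y: go right to S.
  Visit S.
  At S: go left to B.
    B is a leaf — visit B.
  At S: no right child.
Full pre-order sequence: Y, Z, J, M, P, W, E, K, N, A, C, D, U, S, B.

Z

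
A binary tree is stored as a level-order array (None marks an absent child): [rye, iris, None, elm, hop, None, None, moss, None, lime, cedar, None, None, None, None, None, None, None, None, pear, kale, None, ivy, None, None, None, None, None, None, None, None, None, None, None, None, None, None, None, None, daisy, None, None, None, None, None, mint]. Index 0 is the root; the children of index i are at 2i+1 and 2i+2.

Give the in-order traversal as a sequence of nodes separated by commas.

moss, elm, iris, daisy, pear, lime, kale, hop, cedar, mint, ivy, rye

In-order visits the left subtree, then the node, then the right subtree.
At rye: go left to iris.
  At iris: go left to elm.
    At elm: go left to moss.
      moss is a leaf — visit moss.
    Visit elm.
    At elm: no right child.
  Visit iris.
  At iris: go right to hop.
    At hop: go left to lime.
      At lime: go left to pear.
        At pear: go left to daisy.
          daisy is a leaf — visit daisy.
        Visit pear.
        At pear: no right child.
      Visit lime.
      At lime: go right to kale.
        kale is a leaf — visit kale.
    Visit hop.
    At hop: go right to cedar.
      At cedar: no left child.
      Visit cedar.
      At cedar: go right to ivy.
        At ivy: go left to mint.
          mint is a leaf — visit mint.
        Visit ivy.
        At ivy: no right child.
Visit rye.
At rye: no right child.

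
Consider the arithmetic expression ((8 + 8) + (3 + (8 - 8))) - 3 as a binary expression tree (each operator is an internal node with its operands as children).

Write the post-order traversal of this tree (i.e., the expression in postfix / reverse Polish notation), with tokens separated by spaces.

Post-order on an expression tree gives postfix notation: for each operator, emit left operand, right operand, then the operator.

8 8 + 3 8 8 - + + 3 -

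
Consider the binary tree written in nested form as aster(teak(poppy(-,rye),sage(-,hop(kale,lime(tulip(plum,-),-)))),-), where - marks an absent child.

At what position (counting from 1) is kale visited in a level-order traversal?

Level-order visits nodes level by level from the root, left to right within each level.
Level 0: aster
Level 1: teak
Level 2: poppy, sage
Level 3: rye, hop
Level 4: kale, lime
Level 5: tulip
Level 6: plum
Full level-order sequence: aster, teak, poppy, sage, rye, hop, kale, lime, tulip, plum.

7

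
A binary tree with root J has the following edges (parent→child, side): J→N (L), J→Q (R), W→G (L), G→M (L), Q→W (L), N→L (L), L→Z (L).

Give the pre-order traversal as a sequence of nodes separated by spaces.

Pre-order visits the node, then its left subtree, then its right subtree.
Visit J.
At J: go left to N.
  Visit N.
  At N: go left to L.
    Visit L.
    At L: go left to Z.
      Z is a leaf — visit Z.
    At L: no right child.
  At N: no right child.
At J: go right to Q.
  Visit Q.
  At Q: go left to W.
    Visit W.
    At W: go left to G.
      Visit G.
      At G: go left to M.
        M is a leaf — visit M.
      At G: no right child.
    At W: no right child.
  At Q: no right child.

J N L Z Q W G M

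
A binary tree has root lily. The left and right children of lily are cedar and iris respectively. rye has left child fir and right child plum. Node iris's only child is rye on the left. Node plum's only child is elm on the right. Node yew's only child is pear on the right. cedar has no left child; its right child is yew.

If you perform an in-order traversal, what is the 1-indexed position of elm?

8

In-order visits the left subtree, then the node, then the right subtree.
At lily: go left to cedar.
  At cedar: no left child.
  Visit cedar.
  At cedar: go right to yew.
    At yew: no left child.
    Visit yew.
    At yew: go right to pear.
      pear is a leaf — visit pear.
Visit lily.
At lily: go right to iris.
  At iris: go left to rye.
    At rye: go left to fir.
      fir is a leaf — visit fir.
    Visit rye.
    At rye: go right to plum.
      At plum: no left child.
      Visit plum.
      At plum: go right to elm.
        elm is a leaf — visit elm.
  Visit iris.
  At iris: no right child.
Full in-order sequence: cedar, yew, pear, lily, fir, rye, plum, elm, iris.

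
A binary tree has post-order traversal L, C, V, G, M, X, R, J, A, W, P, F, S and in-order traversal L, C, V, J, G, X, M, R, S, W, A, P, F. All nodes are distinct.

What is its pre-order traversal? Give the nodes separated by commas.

S, J, V, C, L, R, X, G, M, F, P, W, A

The last element of post-order is the root; it splits in-order into left and right subtrees.
Root S: left subtree has 8 nodes {L, C, V, J, G, X, M, R}, right has 4 {W, A, P, F}.
  Root J: left subtree has 3 nodes {L, C, V}, right has 4 {G, X, M, R}.
    Root V: left subtree has 2 nodes {L, C}, right has 0 { }.
      Root C: left subtree has 1 node {L}, right has 0 { }.
    Root R: left subtree has 3 nodes {G, X, M}, right has 0 { }.
      Root X: left subtree has 1 node {G}, right has 1 {M}.
  Root F: left subtree has 3 nodes {W, A, P}, right has 0 { }.
    Root P: left subtree has 2 nodes {W, A}, right has 0 { }.
      Root W: left subtree has 0 nodes { }, right has 1 {A}.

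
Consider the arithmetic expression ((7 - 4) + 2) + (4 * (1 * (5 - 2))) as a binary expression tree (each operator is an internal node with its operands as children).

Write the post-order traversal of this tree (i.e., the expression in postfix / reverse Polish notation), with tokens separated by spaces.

Post-order on an expression tree gives postfix notation: for each operator, emit left operand, right operand, then the operator.

7 4 - 2 + 4 1 5 2 - * * +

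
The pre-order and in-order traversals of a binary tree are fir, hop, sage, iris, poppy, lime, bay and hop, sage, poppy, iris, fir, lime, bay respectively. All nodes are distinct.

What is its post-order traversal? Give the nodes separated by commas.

The first element of pre-order is the root; it splits in-order into left and right subtrees.
Root fir: left subtree has 4 nodes {hop, sage, poppy, iris}, right has 2 {lime, bay}.
  Root hop: left subtree has 0 nodes { }, right has 3 {sage, poppy, iris}.
    Root sage: left subtree has 0 nodes { }, right has 2 {poppy, iris}.
      Root iris: left subtree has 1 node {poppy}, right has 0 { }.
  Root lime: left subtree has 0 nodes { }, right has 1 {bay}.

poppy, iris, sage, hop, bay, lime, fir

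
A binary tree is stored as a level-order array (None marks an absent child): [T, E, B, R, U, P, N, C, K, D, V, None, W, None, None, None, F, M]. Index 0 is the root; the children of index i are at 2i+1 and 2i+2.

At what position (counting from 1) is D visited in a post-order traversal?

Post-order visits the left subtree, then the right subtree, then the node.
At T: go left to E.
  At E: go left to R.
    At R: go left to C.
      At C: no left child.
      At C: go right to F.
        F is a leaf — visit F.
      Visit C.
    At R: go right to K.
      At K: go left to M.
        M is a leaf — visit M.
      At K: no right child.
      Visit K.
    Visit R.
  At E: go right to U.
    At U: go left to D.
      D is a leaf — visit D.
    At U: go right to V.
      V is a leaf — visit V.
    Visit U.
  Visit E.
At T: go right to B.
  At B: go left to P.
    At P: no left child.
    At P: go right to W.
      W is a leaf — visit W.
    Visit P.
  At B: go right to N.
    N is a leaf — visit N.
  Visit B.
Visit T.
Full post-order sequence: F, C, M, K, R, D, V, U, E, W, P, N, B, T.

6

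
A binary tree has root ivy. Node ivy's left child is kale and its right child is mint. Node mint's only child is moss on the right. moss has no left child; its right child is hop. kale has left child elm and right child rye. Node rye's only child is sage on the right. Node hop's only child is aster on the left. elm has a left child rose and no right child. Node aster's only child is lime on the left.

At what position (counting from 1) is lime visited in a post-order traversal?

6

Post-order visits the left subtree, then the right subtree, then the node.
At ivy: go left to kale.
  At kale: go left to elm.
    At elm: go left to rose.
      rose is a leaf — visit rose.
    At elm: no right child.
    Visit elm.
  At kale: go right to rye.
    At rye: no left child.
    At rye: go right to sage.
      sage is a leaf — visit sage.
    Visit rye.
  Visit kale.
At ivy: go right to mint.
  At mint: no left child.
  At mint: go right to moss.
    At moss: no left child.
    At moss: go right to hop.
      At hop: go left to aster.
        At aster: go left to lime.
          lime is a leaf — visit lime.
        At aster: no right child.
        Visit aster.
      At hop: no right child.
      Visit hop.
    Visit moss.
  Visit mint.
Visit ivy.
Full post-order sequence: rose, elm, sage, rye, kale, lime, aster, hop, moss, mint, ivy.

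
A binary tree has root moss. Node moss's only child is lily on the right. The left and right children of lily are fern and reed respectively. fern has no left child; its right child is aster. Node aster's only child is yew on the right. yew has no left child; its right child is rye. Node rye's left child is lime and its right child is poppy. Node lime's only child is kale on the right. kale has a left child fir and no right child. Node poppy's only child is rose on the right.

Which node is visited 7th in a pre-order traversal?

Pre-order visits the node, then its left subtree, then its right subtree.
Visit moss.
At moss: no left child.
At moss: go right to lily.
  Visit lily.
  At lily: go left to fern.
    Visit fern.
    At fern: no left child.
    At fern: go right to aster.
      Visit aster.
      At aster: no left child.
      At aster: go right to yew.
        Visit yew.
        At yew: no left child.
        At yew: go right to rye.
          Visit rye.
          At rye: go left to lime.
            Visit lime.
            At lime: no left child.
            At lime: go right to kale.
              Visit kale.
              At kale: go left to fir.
                fir is a leaf — visit fir.
              At kale: no right child.
          At rye: go right to poppy.
            Visit poppy.
            At poppy: no left child.
            At poppy: go right to rose.
              rose is a leaf — visit rose.
  At lily: go right to reed.
    reed is a leaf — visit reed.
Full pre-order sequence: moss, lily, fern, aster, yew, rye, lime, kale, fir, poppy, rose, reed.

lime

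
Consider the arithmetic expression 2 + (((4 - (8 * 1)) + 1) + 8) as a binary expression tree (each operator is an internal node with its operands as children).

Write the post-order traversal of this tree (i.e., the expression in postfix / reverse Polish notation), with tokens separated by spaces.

2 4 8 1 * - 1 + 8 + +

Post-order on an expression tree gives postfix notation: for each operator, emit left operand, right operand, then the operator.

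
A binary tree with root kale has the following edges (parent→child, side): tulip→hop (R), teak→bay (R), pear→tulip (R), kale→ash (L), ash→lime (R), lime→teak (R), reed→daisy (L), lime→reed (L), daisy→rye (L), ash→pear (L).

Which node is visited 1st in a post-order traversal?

hop

Post-order visits the left subtree, then the right subtree, then the node.
At kale: go left to ash.
  At ash: go left to pear.
    At pear: no left child.
    At pear: go right to tulip.
      At tulip: no left child.
      At tulip: go right to hop.
        hop is a leaf — visit hop.
      Visit tulip.
    Visit pear.
  At ash: go right to lime.
    At lime: go left to reed.
      At reed: go left to daisy.
        At daisy: go left to rye.
          rye is a leaf — visit rye.
        At daisy: no right child.
        Visit daisy.
      At reed: no right child.
      Visit reed.
    At lime: go right to teak.
      At teak: no left child.
      At teak: go right to bay.
        bay is a leaf — visit bay.
      Visit teak.
    Visit lime.
  Visit ash.
At kale: no right child.
Visit kale.
Full post-order sequence: hop, tulip, pear, rye, daisy, reed, bay, teak, lime, ash, kale.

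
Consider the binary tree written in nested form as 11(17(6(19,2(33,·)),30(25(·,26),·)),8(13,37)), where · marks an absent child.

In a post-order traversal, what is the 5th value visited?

Post-order visits the left subtree, then the right subtree, then the node.
At 11: go left to 17.
  At 17: go left to 6.
    At 6: go left to 19.
      19 is a leaf — visit 19.
    At 6: go right to 2.
      At 2: go left to 33.
        33 is a leaf — visit 33.
      At 2: no right child.
      Visit 2.
    Visit 6.
  At 17: go right to 30.
    At 30: go left to 25.
      At 25: no left child.
      At 25: go right to 26.
        26 is a leaf — visit 26.
      Visit 25.
    At 30: no right child.
    Visit 30.
  Visit 17.
At 11: go right to 8.
  At 8: go left to 13.
    13 is a leaf — visit 13.
  At 8: go right to 37.
    37 is a leaf — visit 37.
  Visit 8.
Visit 11.
Full post-order sequence: 19, 33, 2, 6, 26, 25, 30, 17, 13, 37, 8, 11.

26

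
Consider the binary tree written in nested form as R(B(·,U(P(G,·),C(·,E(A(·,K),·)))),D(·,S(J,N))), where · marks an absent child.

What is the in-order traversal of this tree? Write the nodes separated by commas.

In-order visits the left subtree, then the node, then the right subtree.
At R: go left to B.
  At B: no left child.
  Visit B.
  At B: go right to U.
    At U: go left to P.
      At P: go left to G.
        G is a leaf — visit G.
      Visit P.
      At P: no right child.
    Visit U.
    At U: go right to C.
      At C: no left child.
      Visit C.
      At C: go right to E.
        At E: go left to A.
          At A: no left child.
          Visit A.
          At A: go right to K.
            K is a leaf — visit K.
        Visit E.
        At E: no right child.
Visit R.
At R: go right to D.
  At D: no left child.
  Visit D.
  At D: go right to S.
    At S: go left to J.
      J is a leaf — visit J.
    Visit S.
    At S: go right to N.
      N is a leaf — visit N.

B, G, P, U, C, A, K, E, R, D, J, S, N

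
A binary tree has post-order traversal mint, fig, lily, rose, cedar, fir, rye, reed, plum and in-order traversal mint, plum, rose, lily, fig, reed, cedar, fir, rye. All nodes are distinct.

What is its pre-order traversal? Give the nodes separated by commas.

plum, mint, reed, rose, lily, fig, rye, fir, cedar

The last element of post-order is the root; it splits in-order into left and right subtrees.
Root plum: left subtree has 1 node {mint}, right has 7 {rose, lily, fig, reed, cedar, fir, rye}.
  Root reed: left subtree has 3 nodes {rose, lily, fig}, right has 3 {cedar, fir, rye}.
    Root rose: left subtree has 0 nodes { }, right has 2 {lily, fig}.
      Root lily: left subtree has 0 nodes { }, right has 1 {fig}.
    Root rye: left subtree has 2 nodes {cedar, fir}, right has 0 { }.
      Root fir: left subtree has 1 node {cedar}, right has 0 { }.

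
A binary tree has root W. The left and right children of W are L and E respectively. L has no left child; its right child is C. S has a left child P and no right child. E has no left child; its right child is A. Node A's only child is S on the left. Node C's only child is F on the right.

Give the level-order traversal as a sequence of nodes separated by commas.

Level-order visits nodes level by level from the root, left to right within each level.
Level 0: W
Level 1: L, E
Level 2: C, A
Level 3: F, S
Level 4: P

W, L, E, C, A, F, S, P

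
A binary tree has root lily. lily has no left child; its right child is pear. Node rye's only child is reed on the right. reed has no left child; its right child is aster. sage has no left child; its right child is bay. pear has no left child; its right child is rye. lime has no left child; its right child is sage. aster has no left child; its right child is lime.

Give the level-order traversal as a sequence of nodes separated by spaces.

lily pear rye reed aster lime sage bay

Level-order visits nodes level by level from the root, left to right within each level.
Level 0: lily
Level 1: pear
Level 2: rye
Level 3: reed
Level 4: aster
Level 5: lime
Level 6: sage
Level 7: bay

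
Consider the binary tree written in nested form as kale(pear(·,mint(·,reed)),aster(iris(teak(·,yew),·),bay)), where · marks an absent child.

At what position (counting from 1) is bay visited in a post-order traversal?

Post-order visits the left subtree, then the right subtree, then the node.
At kale: go left to pear.
  At pear: no left child.
  At pear: go right to mint.
    At mint: no left child.
    At mint: go right to reed.
      reed is a leaf — visit reed.
    Visit mint.
  Visit pear.
At kale: go right to aster.
  At aster: go left to iris.
    At iris: go left to teak.
      At teak: no left child.
      At teak: go right to yew.
        yew is a leaf — visit yew.
      Visit teak.
    At iris: no right child.
    Visit iris.
  At aster: go right to bay.
    bay is a leaf — visit bay.
  Visit aster.
Visit kale.
Full post-order sequence: reed, mint, pear, yew, teak, iris, bay, aster, kale.

7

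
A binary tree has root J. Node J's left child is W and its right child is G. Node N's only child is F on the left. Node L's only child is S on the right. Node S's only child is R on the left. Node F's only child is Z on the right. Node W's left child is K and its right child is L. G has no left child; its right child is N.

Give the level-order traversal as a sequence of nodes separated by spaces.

J W G K L N S F R Z

Level-order visits nodes level by level from the root, left to right within each level.
Level 0: J
Level 1: W, G
Level 2: K, L, N
Level 3: S, F
Level 4: R, Z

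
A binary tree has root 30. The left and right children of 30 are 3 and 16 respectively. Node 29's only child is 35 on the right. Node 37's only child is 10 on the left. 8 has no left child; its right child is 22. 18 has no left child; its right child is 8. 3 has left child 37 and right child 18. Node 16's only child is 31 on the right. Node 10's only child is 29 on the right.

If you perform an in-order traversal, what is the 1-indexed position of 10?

In-order visits the left subtree, then the node, then the right subtree.
At 30: go left to 3.
  At 3: go left to 37.
    At 37: go left to 10.
      At 10: no left child.
      Visit 10.
      At 10: go right to 29.
        At 29: no left child.
        Visit 29.
        At 29: go right to 35.
          35 is a leaf — visit 35.
    Visit 37.
    At 37: no right child.
  Visit 3.
  At 3: go right to 18.
    At 18: no left child.
    Visit 18.
    At 18: go right to 8.
      At 8: no left child.
      Visit 8.
      At 8: go right to 22.
        22 is a leaf — visit 22.
Visit 30.
At 30: go right to 16.
  At 16: no left child.
  Visit 16.
  At 16: go right to 31.
    31 is a leaf — visit 31.
Full in-order sequence: 10, 29, 35, 37, 3, 18, 8, 22, 30, 16, 31.

1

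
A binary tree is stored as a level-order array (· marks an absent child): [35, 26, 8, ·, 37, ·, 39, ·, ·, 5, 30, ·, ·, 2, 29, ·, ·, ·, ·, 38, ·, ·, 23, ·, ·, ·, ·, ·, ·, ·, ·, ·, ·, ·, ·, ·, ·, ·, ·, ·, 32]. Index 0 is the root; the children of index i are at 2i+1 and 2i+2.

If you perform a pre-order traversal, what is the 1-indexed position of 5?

Pre-order visits the node, then its left subtree, then its right subtree.
Visit 35.
At 35: go left to 26.
  Visit 26.
  At 26: no left child.
  At 26: go right to 37.
    Visit 37.
    At 37: go left to 5.
      Visit 5.
      At 5: go left to 38.
        Visit 38.
        At 38: no left child.
        At 38: go right to 32.
          32 is a leaf — visit 32.
      At 5: no right child.
    At 37: go right to 30.
      Visit 30.
      At 30: no left child.
      At 30: go right to 23.
        23 is a leaf — visit 23.
At 35: go right to 8.
  Visit 8.
  At 8: no left child.
  At 8: go right to 39.
    Visit 39.
    At 39: go left to 2.
      2 is a leaf — visit 2.
    At 39: go right to 29.
      29 is a leaf — visit 29.
Full pre-order sequence: 35, 26, 37, 5, 38, 32, 30, 23, 8, 39, 2, 29.

4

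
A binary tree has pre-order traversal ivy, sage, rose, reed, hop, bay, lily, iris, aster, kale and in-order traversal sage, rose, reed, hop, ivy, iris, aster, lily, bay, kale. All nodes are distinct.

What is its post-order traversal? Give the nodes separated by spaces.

hop reed rose sage aster iris lily kale bay ivy

The first element of pre-order is the root; it splits in-order into left and right subtrees.
Root ivy: left subtree has 4 nodes {sage, rose, reed, hop}, right has 5 {iris, aster, lily, bay, kale}.
  Root sage: left subtree has 0 nodes { }, right has 3 {rose, reed, hop}.
    Root rose: left subtree has 0 nodes { }, right has 2 {reed, hop}.
      Root reed: left subtree has 0 nodes { }, right has 1 {hop}.
  Root bay: left subtree has 3 nodes {iris, aster, lily}, right has 1 {kale}.
    Root lily: left subtree has 2 nodes {iris, aster}, right has 0 { }.
      Root iris: left subtree has 0 nodes { }, right has 1 {aster}.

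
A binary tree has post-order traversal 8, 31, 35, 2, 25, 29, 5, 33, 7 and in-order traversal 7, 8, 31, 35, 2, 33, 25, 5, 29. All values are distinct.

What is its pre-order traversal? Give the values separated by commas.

The last element of post-order is the root; it splits in-order into left and right subtrees.
Root 7: left subtree has 0 nodes { }, right has 8 {8, 31, 35, 2, 33, 25, 5, 29}.
  Root 33: left subtree has 4 nodes {8, 31, 35, 2}, right has 3 {25, 5, 29}.
    Root 2: left subtree has 3 nodes {8, 31, 35}, right has 0 { }.
      Root 35: left subtree has 2 nodes {8, 31}, right has 0 { }.
        Root 31: left subtree has 1 node {8}, right has 0 { }.
    Root 5: left subtree has 1 node {25}, right has 1 {29}.

7, 33, 2, 35, 31, 8, 5, 25, 29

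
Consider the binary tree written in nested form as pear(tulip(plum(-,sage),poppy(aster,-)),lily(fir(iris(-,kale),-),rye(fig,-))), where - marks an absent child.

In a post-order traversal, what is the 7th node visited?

iris

Post-order visits the left subtree, then the right subtree, then the node.
At pear: go left to tulip.
  At tulip: go left to plum.
    At plum: no left child.
    At plum: go right to sage.
      sage is a leaf — visit sage.
    Visit plum.
  At tulip: go right to poppy.
    At poppy: go left to aster.
      aster is a leaf — visit aster.
    At poppy: no right child.
    Visit poppy.
  Visit tulip.
At pear: go right to lily.
  At lily: go left to fir.
    At fir: go left to iris.
      At iris: no left child.
      At iris: go right to kale.
        kale is a leaf — visit kale.
      Visit iris.
    At fir: no right child.
    Visit fir.
  At lily: go right to rye.
    At rye: go left to fig.
      fig is a leaf — visit fig.
    At rye: no right child.
    Visit rye.
  Visit lily.
Visit pear.
Full post-order sequence: sage, plum, aster, poppy, tulip, kale, iris, fir, fig, rye, lily, pear.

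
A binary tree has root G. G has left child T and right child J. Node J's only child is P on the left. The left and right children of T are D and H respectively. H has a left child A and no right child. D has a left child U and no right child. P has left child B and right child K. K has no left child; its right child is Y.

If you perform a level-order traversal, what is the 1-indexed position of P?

Level-order visits nodes level by level from the root, left to right within each level.
Level 0: G
Level 1: T, J
Level 2: D, H, P
Level 3: U, A, B, K
Level 4: Y
Full level-order sequence: G, T, J, D, H, P, U, A, B, K, Y.

6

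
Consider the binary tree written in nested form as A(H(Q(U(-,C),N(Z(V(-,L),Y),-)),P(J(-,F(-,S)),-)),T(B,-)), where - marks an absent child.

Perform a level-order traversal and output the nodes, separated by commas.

Level-order visits nodes level by level from the root, left to right within each level.
Level 0: A
Level 1: H, T
Level 2: Q, P, B
Level 3: U, N, J
Level 4: C, Z, F
Level 5: V, Y, S
Level 6: L

A, H, T, Q, P, B, U, N, J, C, Z, F, V, Y, S, L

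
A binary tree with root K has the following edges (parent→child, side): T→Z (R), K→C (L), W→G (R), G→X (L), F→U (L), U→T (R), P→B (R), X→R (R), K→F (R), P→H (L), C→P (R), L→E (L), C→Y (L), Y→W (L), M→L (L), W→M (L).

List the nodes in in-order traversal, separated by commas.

In-order visits the left subtree, then the node, then the right subtree.
At K: go left to C.
  At C: go left to Y.
    At Y: go left to W.
      At W: go left to M.
        At M: go left to L.
          At L: go left to E.
            E is a leaf — visit E.
          Visit L.
          At L: no right child.
        Visit M.
        At M: no right child.
      Visit W.
      At W: go right to G.
        At G: go left to X.
          At X: no left child.
          Visit X.
          At X: go right to R.
            R is a leaf — visit R.
        Visit G.
        At G: no right child.
    Visit Y.
    At Y: no right child.
  Visit C.
  At C: go right to P.
    At P: go left to H.
      H is a leaf — visit H.
    Visit P.
    At P: go right to B.
      B is a leaf — visit B.
Visit K.
At K: go right to F.
  At F: go left to U.
    At U: no left child.
    Visit U.
    At U: go right to T.
      At T: no left child.
      Visit T.
      At T: go right to Z.
        Z is a leaf — visit Z.
  Visit F.
  At F: no right child.

E, L, M, W, X, R, G, Y, C, H, P, B, K, U, T, Z, F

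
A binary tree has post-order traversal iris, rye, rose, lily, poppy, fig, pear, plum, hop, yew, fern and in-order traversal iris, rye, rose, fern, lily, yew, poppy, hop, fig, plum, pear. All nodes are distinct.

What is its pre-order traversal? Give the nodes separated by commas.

The last element of post-order is the root; it splits in-order into left and right subtrees.
Root fern: left subtree has 3 nodes {iris, rye, rose}, right has 7 {lily, yew, poppy, hop, fig, plum, pear}.
  Root rose: left subtree has 2 nodes {iris, rye}, right has 0 { }.
    Root rye: left subtree has 1 node {iris}, right has 0 { }.
  Root yew: left subtree has 1 node {lily}, right has 5 {poppy, hop, fig, plum, pear}.
    Root hop: left subtree has 1 node {poppy}, right has 3 {fig, plum, pear}.
      Root plum: left subtree has 1 node {fig}, right has 1 {pear}.

fern, rose, rye, iris, yew, lily, hop, poppy, plum, fig, pear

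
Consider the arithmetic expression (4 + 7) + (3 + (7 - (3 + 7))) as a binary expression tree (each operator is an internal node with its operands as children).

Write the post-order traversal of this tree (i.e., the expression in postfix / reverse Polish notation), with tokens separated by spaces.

4 7 + 3 7 3 7 + - + +

Post-order on an expression tree gives postfix notation: for each operator, emit left operand, right operand, then the operator.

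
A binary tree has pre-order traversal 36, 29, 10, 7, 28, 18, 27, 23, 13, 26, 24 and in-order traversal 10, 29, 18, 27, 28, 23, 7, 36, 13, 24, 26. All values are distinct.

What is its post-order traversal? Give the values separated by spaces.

The first element of pre-order is the root; it splits in-order into left and right subtrees.
Root 36: left subtree has 7 nodes {10, 29, 18, 27, 28, 23, 7}, right has 3 {13, 24, 26}.
  Root 29: left subtree has 1 node {10}, right has 5 {18, 27, 28, 23, 7}.
    Root 7: left subtree has 4 nodes {18, 27, 28, 23}, right has 0 { }.
      Root 28: left subtree has 2 nodes {18, 27}, right has 1 {23}.
        Root 18: left subtree has 0 nodes { }, right has 1 {27}.
  Root 13: left subtree has 0 nodes { }, right has 2 {24, 26}.
    Root 26: left subtree has 1 node {24}, right has 0 { }.

10 27 18 23 28 7 29 24 26 13 36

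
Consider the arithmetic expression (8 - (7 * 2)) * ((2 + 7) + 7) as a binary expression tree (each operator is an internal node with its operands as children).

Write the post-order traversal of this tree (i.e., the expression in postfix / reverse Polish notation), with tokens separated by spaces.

Post-order on an expression tree gives postfix notation: for each operator, emit left operand, right operand, then the operator.

8 7 2 * - 2 7 + 7 + *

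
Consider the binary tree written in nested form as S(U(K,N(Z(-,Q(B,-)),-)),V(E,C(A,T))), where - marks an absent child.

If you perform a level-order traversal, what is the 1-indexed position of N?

5

Level-order visits nodes level by level from the root, left to right within each level.
Level 0: S
Level 1: U, V
Level 2: K, N, E, C
Level 3: Z, A, T
Level 4: Q
Level 5: B
Full level-order sequence: S, U, V, K, N, E, C, Z, A, T, Q, B.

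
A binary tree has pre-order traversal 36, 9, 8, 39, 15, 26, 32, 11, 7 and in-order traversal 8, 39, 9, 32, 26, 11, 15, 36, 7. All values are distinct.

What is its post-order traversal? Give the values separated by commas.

The first element of pre-order is the root; it splits in-order into left and right subtrees.
Root 36: left subtree has 7 nodes {8, 39, 9, 32, 26, 11, 15}, right has 1 {7}.
  Root 9: left subtree has 2 nodes {8, 39}, right has 4 {32, 26, 11, 15}.
    Root 8: left subtree has 0 nodes { }, right has 1 {39}.
    Root 15: left subtree has 3 nodes {32, 26, 11}, right has 0 { }.
      Root 26: left subtree has 1 node {32}, right has 1 {11}.

39, 8, 32, 11, 26, 15, 9, 7, 36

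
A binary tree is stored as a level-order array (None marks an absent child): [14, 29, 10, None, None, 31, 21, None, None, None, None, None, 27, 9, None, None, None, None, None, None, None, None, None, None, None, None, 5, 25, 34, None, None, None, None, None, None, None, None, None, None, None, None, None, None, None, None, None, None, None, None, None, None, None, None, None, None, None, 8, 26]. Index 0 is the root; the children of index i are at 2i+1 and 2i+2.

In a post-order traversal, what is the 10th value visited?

Post-order visits the left subtree, then the right subtree, then the node.
At 14: go left to 29.
  29 is a leaf — visit 29.
At 14: go right to 10.
  At 10: go left to 31.
    At 31: no left child.
    At 31: go right to 27.
      At 27: no left child.
      At 27: go right to 5.
        5 is a leaf — visit 5.
      Visit 27.
    Visit 31.
  At 10: go right to 21.
    At 21: go left to 9.
      At 9: go left to 25.
        At 25: no left child.
        At 25: go right to 8.
          8 is a leaf — visit 8.
        Visit 25.
      At 9: go right to 34.
        At 34: go left to 26.
          26 is a leaf — visit 26.
        At 34: no right child.
        Visit 34.
      Visit 9.
    At 21: no right child.
    Visit 21.
  Visit 10.
Visit 14.
Full post-order sequence: 29, 5, 27, 31, 8, 25, 26, 34, 9, 21, 10, 14.

21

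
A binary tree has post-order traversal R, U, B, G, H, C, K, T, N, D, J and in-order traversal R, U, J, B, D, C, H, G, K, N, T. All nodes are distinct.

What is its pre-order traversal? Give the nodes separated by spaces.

The last element of post-order is the root; it splits in-order into left and right subtrees.
Root J: left subtree has 2 nodes {R, U}, right has 8 {B, D, C, H, G, K, N, T}.
  Root U: left subtree has 1 node {R}, right has 0 { }.
  Root D: left subtree has 1 node {B}, right has 6 {C, H, G, K, N, T}.
    Root N: left subtree has 4 nodes {C, H, G, K}, right has 1 {T}.
      Root K: left subtree has 3 nodes {C, H, G}, right has 0 { }.
        Root C: left subtree has 0 nodes { }, right has 2 {H, G}.
          Root H: left subtree has 0 nodes { }, right has 1 {G}.

J U R D B N K C H G T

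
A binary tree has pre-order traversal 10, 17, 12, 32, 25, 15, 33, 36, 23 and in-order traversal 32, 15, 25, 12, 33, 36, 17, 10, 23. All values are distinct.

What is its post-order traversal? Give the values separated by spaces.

15 25 32 36 33 12 17 23 10

The first element of pre-order is the root; it splits in-order into left and right subtrees.
Root 10: left subtree has 7 nodes {32, 15, 25, 12, 33, 36, 17}, right has 1 {23}.
  Root 17: left subtree has 6 nodes {32, 15, 25, 12, 33, 36}, right has 0 { }.
    Root 12: left subtree has 3 nodes {32, 15, 25}, right has 2 {33, 36}.
      Root 32: left subtree has 0 nodes { }, right has 2 {15, 25}.
        Root 25: left subtree has 1 node {15}, right has 0 { }.
      Root 33: left subtree has 0 nodes { }, right has 1 {36}.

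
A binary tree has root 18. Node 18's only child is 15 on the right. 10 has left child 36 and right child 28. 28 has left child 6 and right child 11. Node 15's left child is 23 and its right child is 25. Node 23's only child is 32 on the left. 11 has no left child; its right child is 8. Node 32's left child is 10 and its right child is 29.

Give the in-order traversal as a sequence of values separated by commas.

18, 36, 10, 6, 28, 11, 8, 32, 29, 23, 15, 25

In-order visits the left subtree, then the node, then the right subtree.
At 18: no left child.
Visit 18.
At 18: go right to 15.
  At 15: go left to 23.
    At 23: go left to 32.
      At 32: go left to 10.
        At 10: go left to 36.
          36 is a leaf — visit 36.
        Visit 10.
        At 10: go right to 28.
          At 28: go left to 6.
            6 is a leaf — visit 6.
          Visit 28.
          At 28: go right to 11.
            At 11: no left child.
            Visit 11.
            At 11: go right to 8.
              8 is a leaf — visit 8.
      Visit 32.
      At 32: go right to 29.
        29 is a leaf — visit 29.
    Visit 23.
    At 23: no right child.
  Visit 15.
  At 15: go right to 25.
    25 is a leaf — visit 25.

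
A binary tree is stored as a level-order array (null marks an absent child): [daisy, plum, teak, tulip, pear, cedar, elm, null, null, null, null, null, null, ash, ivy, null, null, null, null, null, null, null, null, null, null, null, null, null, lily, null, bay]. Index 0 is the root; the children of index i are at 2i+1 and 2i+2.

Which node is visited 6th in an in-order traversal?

In-order visits the left subtree, then the node, then the right subtree.
At daisy: go left to plum.
  At plum: go left to tulip.
    tulip is a leaf — visit tulip.
  Visit plum.
  At plum: go right to pear.
    pear is a leaf — visit pear.
Visit daisy.
At daisy: go right to teak.
  At teak: go left to cedar.
    cedar is a leaf — visit cedar.
  Visit teak.
  At teak: go right to elm.
    At elm: go left to ash.
      At ash: no left child.
      Visit ash.
      At ash: go right to lily.
        lily is a leaf — visit lily.
    Visit elm.
    At elm: go right to ivy.
      At ivy: no left child.
      Visit ivy.
      At ivy: go right to bay.
        bay is a leaf — visit bay.
Full in-order sequence: tulip, plum, pear, daisy, cedar, teak, ash, lily, elm, ivy, bay.

teak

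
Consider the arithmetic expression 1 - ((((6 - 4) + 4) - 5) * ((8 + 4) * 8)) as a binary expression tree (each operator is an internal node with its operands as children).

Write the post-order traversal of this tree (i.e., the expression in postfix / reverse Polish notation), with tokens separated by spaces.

1 6 4 - 4 + 5 - 8 4 + 8 * * -

Post-order on an expression tree gives postfix notation: for each operator, emit left operand, right operand, then the operator.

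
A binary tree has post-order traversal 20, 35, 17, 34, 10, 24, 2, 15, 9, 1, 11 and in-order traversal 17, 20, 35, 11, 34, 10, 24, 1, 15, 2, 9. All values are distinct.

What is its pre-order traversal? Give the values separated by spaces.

The last element of post-order is the root; it splits in-order into left and right subtrees.
Root 11: left subtree has 3 nodes {17, 20, 35}, right has 7 {34, 10, 24, 1, 15, 2, 9}.
  Root 17: left subtree has 0 nodes { }, right has 2 {20, 35}.
    Root 35: left subtree has 1 node {20}, right has 0 { }.
  Root 1: left subtree has 3 nodes {34, 10, 24}, right has 3 {15, 2, 9}.
    Root 24: left subtree has 2 nodes {34, 10}, right has 0 { }.
      Root 10: left subtree has 1 node {34}, right has 0 { }.
    Root 9: left subtree has 2 nodes {15, 2}, right has 0 { }.
      Root 15: left subtree has 0 nodes { }, right has 1 {2}.

11 17 35 20 1 24 10 34 9 15 2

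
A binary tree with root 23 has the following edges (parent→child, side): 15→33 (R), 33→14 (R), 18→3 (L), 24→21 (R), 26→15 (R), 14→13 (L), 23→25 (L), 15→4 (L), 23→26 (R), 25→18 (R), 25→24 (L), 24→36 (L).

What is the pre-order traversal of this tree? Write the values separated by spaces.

Pre-order visits the node, then its left subtree, then its right subtree.
Visit 23.
At 23: go left to 25.
  Visit 25.
  At 25: go left to 24.
    Visit 24.
    At 24: go left to 36.
      36 is a leaf — visit 36.
    At 24: go right to 21.
      21 is a leaf — visit 21.
  At 25: go right to 18.
    Visit 18.
    At 18: go left to 3.
      3 is a leaf — visit 3.
    At 18: no right child.
At 23: go right to 26.
  Visit 26.
  At 26: no left child.
  At 26: go right to 15.
    Visit 15.
    At 15: go left to 4.
      4 is a leaf — visit 4.
    At 15: go right to 33.
      Visit 33.
      At 33: no left child.
      At 33: go right to 14.
        Visit 14.
        At 14: go left to 13.
          13 is a leaf — visit 13.
        At 14: no right child.

23 25 24 36 21 18 3 26 15 4 33 14 13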